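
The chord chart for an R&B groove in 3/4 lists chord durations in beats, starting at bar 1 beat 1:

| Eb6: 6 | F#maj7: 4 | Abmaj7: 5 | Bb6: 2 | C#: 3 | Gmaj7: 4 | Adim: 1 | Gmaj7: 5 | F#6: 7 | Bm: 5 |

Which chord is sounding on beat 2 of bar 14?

Bm

Beat 2 of bar 14 is beat (14−1)×3 + 2 = 41 overall.
Running totals: Eb6 ends at 6, F#maj7 ends at 10, Abmaj7 ends at 15, Bb6 ends at 17, C# ends at 20, Gmaj7 ends at 24, Adim ends at 25, Gmaj7 ends at 30, F#6 ends at 37, Bm ends at 42.
Beat 41 falls within Bm.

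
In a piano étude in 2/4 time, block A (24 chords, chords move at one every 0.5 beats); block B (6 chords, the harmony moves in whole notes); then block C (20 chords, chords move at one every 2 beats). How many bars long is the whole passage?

38 bars

A: 24 × 0.5 = 12 beats = 6 bars.
B: 6 × 4 = 24 beats = 12 bars.
C: 20 × 2 = 40 beats = 20 bars.
Total: 6 + 12 + 20 = 38 bars.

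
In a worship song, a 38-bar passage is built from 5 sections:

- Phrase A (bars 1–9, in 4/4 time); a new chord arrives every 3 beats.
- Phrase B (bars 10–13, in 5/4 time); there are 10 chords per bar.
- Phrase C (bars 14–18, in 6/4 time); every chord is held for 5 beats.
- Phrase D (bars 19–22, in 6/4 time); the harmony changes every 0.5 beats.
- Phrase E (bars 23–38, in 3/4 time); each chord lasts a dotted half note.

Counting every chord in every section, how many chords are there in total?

A: 9·4 = 36 beats, 36/3 = 12 chords.
B: 4·5 = 20 beats, 20/0.5 = 40 chords.
C: 5·6 = 30 beats, 30/5 = 6 chords.
D: 4·6 = 24 beats, 24/0.5 = 48 chords.
E: 16·3 = 48 beats, 48/3 = 16 chords.
Total: 12 + 40 + 6 + 48 + 16 = 122.

122 chords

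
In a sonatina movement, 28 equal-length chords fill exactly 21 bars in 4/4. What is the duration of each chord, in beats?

21 bars × 4 beats/bar = 84 beats total.
84 beats ÷ 28 chords = 3 beats per chord.
(That is a dotted half note.)

3 beats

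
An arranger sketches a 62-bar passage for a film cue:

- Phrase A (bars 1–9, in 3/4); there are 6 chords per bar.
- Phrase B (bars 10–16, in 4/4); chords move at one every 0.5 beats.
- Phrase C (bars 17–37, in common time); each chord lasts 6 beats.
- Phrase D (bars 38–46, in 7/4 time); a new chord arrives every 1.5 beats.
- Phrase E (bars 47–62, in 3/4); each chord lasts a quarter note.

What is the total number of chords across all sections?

214 chords

A: 9 bars × 3 beats = 27 beats; 0.5 beats/chord → 54 chords.
B: 7 bars × 4 beats = 28 beats; 0.5 beats/chord → 56 chords.
C: 21 bars × 4 beats = 84 beats; 6 beats/chord → 14 chords.
D: 9 bars × 7 beats = 63 beats; 1.5 beats/chord → 42 chords.
E: 16 bars × 3 beats = 48 beats; 1 beat/chord → 48 chords.
Total: 54 + 56 + 14 + 42 + 48 = 214.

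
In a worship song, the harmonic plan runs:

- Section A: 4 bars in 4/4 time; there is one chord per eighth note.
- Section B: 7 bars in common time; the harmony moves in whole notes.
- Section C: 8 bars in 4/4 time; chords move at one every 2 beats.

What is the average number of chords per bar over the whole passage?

55/19 chords per bar

A: 4 bars of 4 beats is 16 beats; at 0.5 beats each that's 32 chords.
B: 7 bars of 4 beats is 28 beats; at 4 beats each that's 7 chords.
C: 8 bars of 4 beats is 32 beats; at 2 beats each that's 16 chords.
Overall: 55 chords over 19 bars → 55/19 = 55/19 chords per bar.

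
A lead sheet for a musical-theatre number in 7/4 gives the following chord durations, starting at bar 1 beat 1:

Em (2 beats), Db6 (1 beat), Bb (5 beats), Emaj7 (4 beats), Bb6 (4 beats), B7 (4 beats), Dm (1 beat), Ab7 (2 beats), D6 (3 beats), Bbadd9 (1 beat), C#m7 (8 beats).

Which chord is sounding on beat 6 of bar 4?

Beat 6 of bar 4 is beat (4−1)×7 + 6 = 27 overall.
Running totals: Em ends at 2, Db6 ends at 3, Bb ends at 8, Emaj7 ends at 12, Bb6 ends at 16, B7 ends at 20, Dm ends at 21, Ab7 ends at 23, D6 ends at 26, Bbadd9 ends at 27.
Beat 27 falls within Bbadd9.

Bbadd9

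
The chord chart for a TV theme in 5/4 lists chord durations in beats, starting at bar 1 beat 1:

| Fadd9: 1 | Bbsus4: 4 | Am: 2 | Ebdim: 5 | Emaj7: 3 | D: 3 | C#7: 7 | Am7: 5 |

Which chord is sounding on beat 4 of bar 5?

Beat 4 of bar 5 is beat (5−1)×5 + 4 = 24 overall.
Running totals: Fadd9 ends at 1, Bbsus4 ends at 5, Am ends at 7, Ebdim ends at 12, Emaj7 ends at 15, D ends at 18, C#7 ends at 25.
Beat 24 falls within C#7.

C#7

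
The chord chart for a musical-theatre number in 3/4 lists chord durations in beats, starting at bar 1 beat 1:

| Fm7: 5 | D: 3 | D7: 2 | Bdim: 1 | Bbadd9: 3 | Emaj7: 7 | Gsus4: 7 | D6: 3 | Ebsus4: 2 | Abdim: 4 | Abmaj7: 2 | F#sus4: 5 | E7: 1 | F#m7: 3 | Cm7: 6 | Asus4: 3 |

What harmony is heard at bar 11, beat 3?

Ebsus4

Beat 3 of bar 11 is beat (11−1)×3 + 3 = 33 overall.
Running totals: Fm7 ends at 5, D ends at 8, D7 ends at 10, Bdim ends at 11, Bbadd9 ends at 14, Emaj7 ends at 21, Gsus4 ends at 28, D6 ends at 31, Ebsus4 ends at 33.
Beat 33 falls within Ebsus4.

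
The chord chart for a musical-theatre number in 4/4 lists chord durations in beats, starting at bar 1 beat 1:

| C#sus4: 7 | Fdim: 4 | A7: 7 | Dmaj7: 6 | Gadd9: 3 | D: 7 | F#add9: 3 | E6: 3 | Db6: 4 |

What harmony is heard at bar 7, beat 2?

Gadd9

Beat 2 of bar 7 is beat (7−1)×4 + 2 = 26 overall.
Running totals: C#sus4 ends at 7, Fdim ends at 11, A7 ends at 18, Dmaj7 ends at 24, Gadd9 ends at 27.
Beat 26 falls within Gadd9.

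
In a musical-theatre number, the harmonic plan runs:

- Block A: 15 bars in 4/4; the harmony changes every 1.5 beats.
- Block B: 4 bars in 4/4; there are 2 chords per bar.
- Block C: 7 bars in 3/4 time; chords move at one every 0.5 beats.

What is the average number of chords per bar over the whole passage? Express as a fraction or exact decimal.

A: 15 × 4 = 60 beats ÷ 1.5 = 40 chords.
B: 4 × 4 = 16 beats ÷ 2 = 8 chords.
C: 7 × 3 = 21 beats ÷ 0.5 = 42 chords.
Overall: 90 chords over 26 bars → 90/26 = 45/13 chords per bar.

45/13 chords per bar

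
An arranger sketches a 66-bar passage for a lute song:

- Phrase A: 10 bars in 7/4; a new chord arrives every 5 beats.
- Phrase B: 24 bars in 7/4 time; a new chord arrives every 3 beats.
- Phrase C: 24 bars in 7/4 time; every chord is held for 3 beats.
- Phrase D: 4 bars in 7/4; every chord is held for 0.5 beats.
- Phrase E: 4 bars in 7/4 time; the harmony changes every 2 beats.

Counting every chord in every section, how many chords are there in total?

196 chords

A has 70 beats and chords last 5 each, so 14 chords.
B has 168 beats and chords last 3 each, so 56 chords.
C has 168 beats and chords last 3 each, so 56 chords.
D has 28 beats and chords last 0.5 each, so 56 chords.
E has 28 beats and chords last 2 each, so 14 chords.
Total: 14 + 56 + 56 + 56 + 14 = 196.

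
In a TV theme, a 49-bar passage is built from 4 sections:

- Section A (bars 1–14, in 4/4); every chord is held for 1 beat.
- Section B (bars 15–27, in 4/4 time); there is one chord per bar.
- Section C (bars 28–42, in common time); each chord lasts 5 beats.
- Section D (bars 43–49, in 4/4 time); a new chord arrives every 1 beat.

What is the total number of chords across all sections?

109 chords

A: 14·4 = 56 beats, 56/1 = 56 chords.
B: 13·4 = 52 beats, 52/4 = 13 chords.
C: 15·4 = 60 beats, 60/5 = 12 chords.
D: 7·4 = 28 beats, 28/1 = 28 chords.
Total: 56 + 13 + 12 + 28 = 109.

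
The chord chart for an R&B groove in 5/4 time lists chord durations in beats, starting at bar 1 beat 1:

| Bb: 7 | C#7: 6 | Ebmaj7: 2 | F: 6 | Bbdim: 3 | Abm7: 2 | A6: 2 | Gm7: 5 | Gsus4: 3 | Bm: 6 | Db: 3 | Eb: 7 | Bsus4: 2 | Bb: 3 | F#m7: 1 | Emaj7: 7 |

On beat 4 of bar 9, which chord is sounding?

Db

Beat 4 of bar 9 is beat (9−1)×5 + 4 = 44 overall.
Running totals: Bb ends at 7, C#7 ends at 13, Ebmaj7 ends at 15, F ends at 21, Bbdim ends at 24, Abm7 ends at 26, A6 ends at 28, Gm7 ends at 33, Gsus4 ends at 36, Bm ends at 42, Db ends at 45.
Beat 44 falls within Db.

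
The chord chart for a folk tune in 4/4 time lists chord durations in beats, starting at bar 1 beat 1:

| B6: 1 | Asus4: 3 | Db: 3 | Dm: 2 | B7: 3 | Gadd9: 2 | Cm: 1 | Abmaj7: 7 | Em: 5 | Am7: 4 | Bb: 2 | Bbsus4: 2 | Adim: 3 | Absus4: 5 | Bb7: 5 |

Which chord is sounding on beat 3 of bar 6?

Beat 3 of bar 6 is beat (6−1)×4 + 3 = 23 overall.
Running totals: B6 ends at 1, Asus4 ends at 4, Db ends at 7, Dm ends at 9, B7 ends at 12, Gadd9 ends at 14, Cm ends at 15, Abmaj7 ends at 22, Em ends at 27.
Beat 23 falls within Em.

Em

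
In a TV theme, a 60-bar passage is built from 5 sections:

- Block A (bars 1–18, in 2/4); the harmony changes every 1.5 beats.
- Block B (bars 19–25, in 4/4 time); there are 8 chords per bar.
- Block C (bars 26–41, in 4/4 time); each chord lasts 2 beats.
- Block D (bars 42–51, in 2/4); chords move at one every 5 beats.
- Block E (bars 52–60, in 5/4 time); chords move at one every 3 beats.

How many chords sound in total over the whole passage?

131 chords

A: 18·2 = 36 beats, 36/1.5 = 24 chords.
B: 7·4 = 28 beats, 28/0.5 = 56 chords.
C: 16·4 = 64 beats, 64/2 = 32 chords.
D: 10·2 = 20 beats, 20/5 = 4 chords.
E: 9·5 = 45 beats, 45/3 = 15 chords.
Total: 24 + 56 + 32 + 4 + 15 = 131.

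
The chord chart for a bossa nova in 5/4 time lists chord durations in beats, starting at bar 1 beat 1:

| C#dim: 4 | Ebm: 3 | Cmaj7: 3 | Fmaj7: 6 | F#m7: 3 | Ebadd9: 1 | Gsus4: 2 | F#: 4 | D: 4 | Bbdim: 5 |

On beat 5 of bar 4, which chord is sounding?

Beat 5 of bar 4 is beat (4−1)×5 + 5 = 20 overall.
Running totals: C#dim ends at 4, Ebm ends at 7, Cmaj7 ends at 10, Fmaj7 ends at 16, F#m7 ends at 19, Ebadd9 ends at 20.
Beat 20 falls within Ebadd9.

Ebadd9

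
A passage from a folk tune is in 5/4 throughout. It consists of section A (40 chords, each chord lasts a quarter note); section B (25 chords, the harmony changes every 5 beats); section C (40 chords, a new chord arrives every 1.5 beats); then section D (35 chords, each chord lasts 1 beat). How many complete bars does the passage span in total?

A: 40 × 1 = 40 beats = 8 bars.
B: 25 × 5 = 125 beats = 25 bars.
C: 40 × 1.5 = 60 beats = 12 bars.
D: 35 × 1 = 35 beats = 7 bars.
Total: 8 + 25 + 12 + 7 = 52 bars.

52 bars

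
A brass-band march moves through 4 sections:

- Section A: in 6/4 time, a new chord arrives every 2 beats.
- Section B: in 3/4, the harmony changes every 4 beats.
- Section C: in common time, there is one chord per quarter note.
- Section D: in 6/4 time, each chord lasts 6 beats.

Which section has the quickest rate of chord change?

Section C

A: each chord is 2 beats in 6/4, so 3 per bar.
B: each chord is 4 beats in 3/4, so 0.75 per bar.
C: each chord is 1 beat in 4/4, so 4 per bar.
D: each chord is 6 beats in 6/4, so 1 per bar.
Fastest is C at 4 chords/bar.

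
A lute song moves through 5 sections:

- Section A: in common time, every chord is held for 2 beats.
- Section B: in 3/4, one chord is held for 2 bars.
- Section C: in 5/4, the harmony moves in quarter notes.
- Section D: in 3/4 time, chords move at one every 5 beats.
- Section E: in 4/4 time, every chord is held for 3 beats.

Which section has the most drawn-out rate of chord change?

A: 4 beats/bar ÷ 2 beats/chord = 2 chords/bar.
B: 3 beats/bar ÷ 6 beats/chord = 0.5 chords/bar.
C: 5 beats/bar ÷ 1 beat/chord = 5 chords/bar.
D: 3 beats/bar ÷ 5 beats/chord = 0.6 chords/bar.
E: 4 beats/bar ÷ 3 beats/chord = 4/3 chords/bar.
Slowest is B at 0.5 chords/bar.

Section B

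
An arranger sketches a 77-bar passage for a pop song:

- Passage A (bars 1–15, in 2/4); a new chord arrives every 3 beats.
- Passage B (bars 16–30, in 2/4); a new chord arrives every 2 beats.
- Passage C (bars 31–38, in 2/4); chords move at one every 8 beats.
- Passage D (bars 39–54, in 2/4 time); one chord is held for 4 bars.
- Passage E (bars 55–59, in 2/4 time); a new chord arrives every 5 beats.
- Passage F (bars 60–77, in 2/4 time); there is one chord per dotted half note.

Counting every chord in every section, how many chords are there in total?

A: 15 bars × 2 beats = 30 beats; 3 beats/chord → 10 chords.
B: 15 bars × 2 beats = 30 beats; 2 beats/chord → 15 chords.
C: 8 bars × 2 beats = 16 beats; 8 beats/chord → 2 chords.
D: 16 bars × 2 beats = 32 beats; 8 beats/chord → 4 chords.
E: 5 bars × 2 beats = 10 beats; 5 beats/chord → 2 chords.
F: 18 bars × 2 beats = 36 beats; 3 beats/chord → 12 chords.
Total: 10 + 15 + 2 + 4 + 2 + 12 = 45.

45 chords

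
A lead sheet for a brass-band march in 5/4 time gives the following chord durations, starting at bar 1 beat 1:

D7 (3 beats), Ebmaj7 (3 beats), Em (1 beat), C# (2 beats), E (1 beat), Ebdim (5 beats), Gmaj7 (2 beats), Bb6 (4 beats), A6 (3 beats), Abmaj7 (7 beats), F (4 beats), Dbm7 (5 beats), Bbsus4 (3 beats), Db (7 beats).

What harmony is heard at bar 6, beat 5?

Beat 5 of bar 6 is beat (6−1)×5 + 5 = 30 overall.
Running totals: D7 ends at 3, Ebmaj7 ends at 6, Em ends at 7, C# ends at 9, E ends at 10, Ebdim ends at 15, Gmaj7 ends at 17, Bb6 ends at 21, A6 ends at 24, Abmaj7 ends at 31.
Beat 30 falls within Abmaj7.

Abmaj7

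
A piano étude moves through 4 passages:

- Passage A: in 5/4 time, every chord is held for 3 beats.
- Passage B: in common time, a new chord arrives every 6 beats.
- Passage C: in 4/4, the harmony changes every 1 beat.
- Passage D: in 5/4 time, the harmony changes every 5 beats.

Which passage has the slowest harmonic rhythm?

A: 5 beats/bar ÷ 3 beats/chord = 5/3 chords/bar.
B: 4 beats/bar ÷ 6 beats/chord = 2/3 chords/bar.
C: 4 beats/bar ÷ 1 beat/chord = 4 chords/bar.
D: 5 beats/bar ÷ 5 beats/chord = 1 chord/bar.
Slowest is B at 2/3 chords/bar.

Passage B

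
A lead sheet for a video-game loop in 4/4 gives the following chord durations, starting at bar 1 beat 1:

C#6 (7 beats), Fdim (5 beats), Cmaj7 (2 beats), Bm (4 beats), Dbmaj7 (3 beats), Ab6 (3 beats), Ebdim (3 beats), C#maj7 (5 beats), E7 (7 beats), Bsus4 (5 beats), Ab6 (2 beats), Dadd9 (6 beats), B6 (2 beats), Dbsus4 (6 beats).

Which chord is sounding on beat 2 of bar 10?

E7

Beat 2 of bar 10 is beat (10−1)×4 + 2 = 38 overall.
Running totals: C#6 ends at 7, Fdim ends at 12, Cmaj7 ends at 14, Bm ends at 18, Dbmaj7 ends at 21, Ab6 ends at 24, Ebdim ends at 27, C#maj7 ends at 32, E7 ends at 39.
Beat 38 falls within E7.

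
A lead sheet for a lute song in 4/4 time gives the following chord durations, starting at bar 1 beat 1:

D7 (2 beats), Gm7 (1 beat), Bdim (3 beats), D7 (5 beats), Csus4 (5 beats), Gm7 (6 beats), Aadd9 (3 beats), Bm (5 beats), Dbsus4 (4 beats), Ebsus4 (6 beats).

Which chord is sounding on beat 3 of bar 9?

Ebsus4

Beat 3 of bar 9 is beat (9−1)×4 + 3 = 35 overall.
Running totals: D7 ends at 2, Gm7 ends at 3, Bdim ends at 6, D7 ends at 11, Csus4 ends at 16, Gm7 ends at 22, Aadd9 ends at 25, Bm ends at 30, Dbsus4 ends at 34, Ebsus4 ends at 40.
Beat 35 falls within Ebsus4.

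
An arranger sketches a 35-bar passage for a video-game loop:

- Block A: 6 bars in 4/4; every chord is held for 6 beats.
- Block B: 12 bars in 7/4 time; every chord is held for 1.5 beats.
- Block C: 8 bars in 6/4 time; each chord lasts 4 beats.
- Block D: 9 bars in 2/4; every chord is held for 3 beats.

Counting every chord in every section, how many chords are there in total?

A: 6·4 = 24 beats, 24/6 = 4 chords.
B: 12·7 = 84 beats, 84/1.5 = 56 chords.
C: 8·6 = 48 beats, 48/4 = 12 chords.
D: 9·2 = 18 beats, 18/3 = 6 chords.
Total: 4 + 56 + 12 + 6 = 78.

78 chords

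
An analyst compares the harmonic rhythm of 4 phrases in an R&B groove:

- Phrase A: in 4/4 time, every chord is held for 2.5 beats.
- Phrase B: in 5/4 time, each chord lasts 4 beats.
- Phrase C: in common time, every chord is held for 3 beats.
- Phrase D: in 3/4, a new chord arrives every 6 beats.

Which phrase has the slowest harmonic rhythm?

A: 4/2.5 = 1.6 chords/bar.
B: 5/4 = 1.25 chords/bar.
C: 4/3 = 4/3 chords/bar.
D: 3/6 = 0.5 chords/bar.
Slowest is D at 0.5 chords/bar.

Phrase D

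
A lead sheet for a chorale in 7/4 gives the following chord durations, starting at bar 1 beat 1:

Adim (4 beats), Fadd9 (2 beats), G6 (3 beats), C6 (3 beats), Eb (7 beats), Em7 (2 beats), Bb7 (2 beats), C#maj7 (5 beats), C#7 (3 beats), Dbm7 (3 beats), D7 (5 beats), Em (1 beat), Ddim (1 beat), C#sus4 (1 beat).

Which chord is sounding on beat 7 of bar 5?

D7

Beat 7 of bar 5 is beat (5−1)×7 + 7 = 35 overall.
Running totals: Adim ends at 4, Fadd9 ends at 6, G6 ends at 9, C6 ends at 12, Eb ends at 19, Em7 ends at 21, Bb7 ends at 23, C#maj7 ends at 28, C#7 ends at 31, Dbm7 ends at 34, D7 ends at 39.
Beat 35 falls within D7.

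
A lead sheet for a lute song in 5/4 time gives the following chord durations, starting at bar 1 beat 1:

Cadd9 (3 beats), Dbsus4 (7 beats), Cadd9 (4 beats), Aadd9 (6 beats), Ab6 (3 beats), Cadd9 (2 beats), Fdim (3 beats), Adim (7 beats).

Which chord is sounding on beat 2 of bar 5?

Beat 2 of bar 5 is beat (5−1)×5 + 2 = 22 overall.
Running totals: Cadd9 ends at 3, Dbsus4 ends at 10, Cadd9 ends at 14, Aadd9 ends at 20, Ab6 ends at 23.
Beat 22 falls within Ab6.

Ab6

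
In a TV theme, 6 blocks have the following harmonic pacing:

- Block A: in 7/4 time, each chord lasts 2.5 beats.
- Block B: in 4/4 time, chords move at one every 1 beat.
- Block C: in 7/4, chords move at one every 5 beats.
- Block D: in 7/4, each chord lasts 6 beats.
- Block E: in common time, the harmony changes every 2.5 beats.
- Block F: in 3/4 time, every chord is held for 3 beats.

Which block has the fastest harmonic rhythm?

A: each chord is 2.5 beats in 7/4, so 2.8 per bar.
B: each chord is 1 beat in 4/4, so 4 per bar.
C: each chord is 5 beats in 7/4, so 1.4 per bar.
D: each chord is 6 beats in 7/4, so 7/6 per bar.
E: each chord is 2.5 beats in 4/4, so 1.6 per bar.
F: each chord is 3 beats in 3/4, so 1 per bar.
Fastest is B at 4 chords/bar.

Block B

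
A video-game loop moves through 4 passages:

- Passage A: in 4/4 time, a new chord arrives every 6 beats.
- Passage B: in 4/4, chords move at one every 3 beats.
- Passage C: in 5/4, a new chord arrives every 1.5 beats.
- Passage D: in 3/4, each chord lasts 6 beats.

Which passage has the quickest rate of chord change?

A: 4 beats/bar ÷ 6 beats/chord = 2/3 chords/bar.
B: 4 beats/bar ÷ 3 beats/chord = 4/3 chords/bar.
C: 5 beats/bar ÷ 1.5 beats/chord = 10/3 chords/bar.
D: 3 beats/bar ÷ 6 beats/chord = 0.5 chords/bar.
Fastest is C at 10/3 chords/bar.

Passage C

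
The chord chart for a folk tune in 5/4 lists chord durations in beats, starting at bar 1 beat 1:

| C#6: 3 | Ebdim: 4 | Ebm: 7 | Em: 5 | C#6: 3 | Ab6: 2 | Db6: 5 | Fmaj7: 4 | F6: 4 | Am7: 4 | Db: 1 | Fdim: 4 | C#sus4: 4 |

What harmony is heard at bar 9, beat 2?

Db

Beat 2 of bar 9 is beat (9−1)×5 + 2 = 42 overall.
Running totals: C#6 ends at 3, Ebdim ends at 7, Ebm ends at 14, Em ends at 19, C#6 ends at 22, Ab6 ends at 24, Db6 ends at 29, Fmaj7 ends at 33, F6 ends at 37, Am7 ends at 41, Db ends at 42.
Beat 42 falls within Db.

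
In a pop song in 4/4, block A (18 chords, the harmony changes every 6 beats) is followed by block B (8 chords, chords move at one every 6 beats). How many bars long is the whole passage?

A: 18 × 6 = 108 beats = 27 bars.
B: 8 × 6 = 48 beats = 12 bars.
Total: 27 + 12 = 39 bars.

39 bars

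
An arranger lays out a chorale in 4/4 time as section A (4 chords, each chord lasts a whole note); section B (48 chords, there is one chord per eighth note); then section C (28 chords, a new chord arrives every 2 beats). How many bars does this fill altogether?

A: 4 × 4 = 16 beats = 4 bars.
B: 48 × 0.5 = 24 beats = 6 bars.
C: 28 × 2 = 56 beats = 14 bars.
Total: 4 + 6 + 14 = 24 bars.

24 bars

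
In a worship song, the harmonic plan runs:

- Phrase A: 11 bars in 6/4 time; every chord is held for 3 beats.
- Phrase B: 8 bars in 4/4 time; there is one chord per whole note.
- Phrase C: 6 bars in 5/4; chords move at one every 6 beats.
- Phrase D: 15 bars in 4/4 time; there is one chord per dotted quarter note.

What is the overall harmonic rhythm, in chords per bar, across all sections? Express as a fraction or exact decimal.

A: 11 bars of 6 beats is 66 beats; at 3 beats each that's 22 chords.
B: 8 bars of 4 beats is 32 beats; at 4 beats each that's 8 chords.
C: 6 bars of 5 beats is 30 beats; at 6 beats each that's 5 chords.
D: 15 bars of 4 beats is 60 beats; at 1.5 beats each that's 40 chords.
Overall: 75 chords over 40 bars → 75/40 = 1.875 chords per bar.

1.875 chords per bar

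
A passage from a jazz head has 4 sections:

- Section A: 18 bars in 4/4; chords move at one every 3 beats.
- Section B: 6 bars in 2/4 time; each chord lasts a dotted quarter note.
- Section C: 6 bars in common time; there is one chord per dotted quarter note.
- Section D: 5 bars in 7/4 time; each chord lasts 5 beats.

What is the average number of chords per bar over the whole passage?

A: 18 × 4 = 72 beats ÷ 3 = 24 chords.
B: 6 × 2 = 12 beats ÷ 1.5 = 8 chords.
C: 6 × 4 = 24 beats ÷ 1.5 = 16 chords.
D: 5 × 7 = 35 beats ÷ 5 = 7 chords.
Overall: 55 chords over 35 bars → 55/35 = 11/7 chords per bar.

11/7 chords per bar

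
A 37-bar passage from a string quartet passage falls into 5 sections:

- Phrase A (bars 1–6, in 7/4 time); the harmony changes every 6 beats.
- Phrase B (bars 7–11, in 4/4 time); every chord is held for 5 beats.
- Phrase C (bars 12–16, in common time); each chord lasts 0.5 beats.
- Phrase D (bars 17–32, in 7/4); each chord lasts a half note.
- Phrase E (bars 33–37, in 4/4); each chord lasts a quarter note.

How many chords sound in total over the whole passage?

A: 6·7 = 42 beats, 42/6 = 7 chords.
B: 5·4 = 20 beats, 20/5 = 4 chords.
C: 5·4 = 20 beats, 20/0.5 = 40 chords.
D: 16·7 = 112 beats, 112/2 = 56 chords.
E: 5·4 = 20 beats, 20/1 = 20 chords.
Total: 7 + 4 + 40 + 56 + 20 = 127.

127 chords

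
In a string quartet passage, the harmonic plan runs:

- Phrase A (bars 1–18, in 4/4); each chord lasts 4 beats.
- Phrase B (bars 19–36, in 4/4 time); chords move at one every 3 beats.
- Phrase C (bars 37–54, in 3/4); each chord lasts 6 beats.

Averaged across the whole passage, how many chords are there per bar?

A: 18 × 4 = 72 beats ÷ 4 = 18 chords.
B: 18 × 4 = 72 beats ÷ 3 = 24 chords.
C: 18 × 3 = 54 beats ÷ 6 = 9 chords.
Overall: 51 chords over 54 bars → 51/54 = 17/18 chords per bar.

17/18 chords per bar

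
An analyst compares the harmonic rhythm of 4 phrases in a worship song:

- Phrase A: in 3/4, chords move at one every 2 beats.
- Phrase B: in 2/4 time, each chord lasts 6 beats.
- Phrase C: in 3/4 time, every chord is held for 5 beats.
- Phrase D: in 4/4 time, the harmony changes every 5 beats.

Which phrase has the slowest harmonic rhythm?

Phrase B

A: 3/2 = 1.5 chords/bar.
B: 2/6 = 1/3 chords/bar.
C: 3/5 = 0.6 chords/bar.
D: 4/5 = 0.8 chords/bar.
Slowest is B at 1/3 chords/bar.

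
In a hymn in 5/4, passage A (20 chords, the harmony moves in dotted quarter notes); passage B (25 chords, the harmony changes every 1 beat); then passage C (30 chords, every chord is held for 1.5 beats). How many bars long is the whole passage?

20 bars

A: 20 × 1.5 = 30 beats = 6 bars.
B: 25 × 1 = 25 beats = 5 bars.
C: 30 × 1.5 = 45 beats = 9 bars.
Total: 6 + 5 + 9 = 20 bars.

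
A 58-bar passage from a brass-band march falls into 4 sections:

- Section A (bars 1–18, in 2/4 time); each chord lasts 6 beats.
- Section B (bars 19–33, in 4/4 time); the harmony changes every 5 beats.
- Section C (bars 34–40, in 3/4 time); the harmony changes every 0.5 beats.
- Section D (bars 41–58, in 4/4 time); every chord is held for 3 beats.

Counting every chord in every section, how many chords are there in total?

A: 18 bars × 2 beats = 36 beats; 6 beats/chord → 6 chords.
B: 15 bars × 4 beats = 60 beats; 5 beats/chord → 12 chords.
C: 7 bars × 3 beats = 21 beats; 0.5 beats/chord → 42 chords.
D: 18 bars × 4 beats = 72 beats; 3 beats/chord → 24 chords.
Total: 6 + 12 + 42 + 24 = 84.

84 chords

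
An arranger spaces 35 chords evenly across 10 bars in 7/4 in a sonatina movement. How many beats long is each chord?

2 beats

10 bars × 7 beats/bar = 70 beats total.
70 beats ÷ 35 chords = 2 beats per chord.
(That is a half note.)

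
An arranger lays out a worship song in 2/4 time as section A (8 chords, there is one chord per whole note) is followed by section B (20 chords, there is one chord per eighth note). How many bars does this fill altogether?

21 bars

A: 8 × 4 = 32 beats = 16 bars.
B: 20 × 0.5 = 10 beats = 5 bars.
Total: 16 + 5 = 21 bars.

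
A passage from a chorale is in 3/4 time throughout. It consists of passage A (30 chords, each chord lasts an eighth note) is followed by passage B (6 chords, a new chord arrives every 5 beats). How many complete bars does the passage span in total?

15 bars

A: 30 × 0.5 = 15 beats = 5 bars.
B: 6 × 5 = 30 beats = 10 bars.
Total: 5 + 10 = 15 bars.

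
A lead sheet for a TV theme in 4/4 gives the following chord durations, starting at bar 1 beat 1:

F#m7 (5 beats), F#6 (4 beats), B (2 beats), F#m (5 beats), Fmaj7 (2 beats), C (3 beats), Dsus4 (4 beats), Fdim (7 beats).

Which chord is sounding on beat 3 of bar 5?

C

Beat 3 of bar 5 is beat (5−1)×4 + 3 = 19 overall.
Running totals: F#m7 ends at 5, F#6 ends at 9, B ends at 11, F#m ends at 16, Fmaj7 ends at 18, C ends at 21.
Beat 19 falls within C.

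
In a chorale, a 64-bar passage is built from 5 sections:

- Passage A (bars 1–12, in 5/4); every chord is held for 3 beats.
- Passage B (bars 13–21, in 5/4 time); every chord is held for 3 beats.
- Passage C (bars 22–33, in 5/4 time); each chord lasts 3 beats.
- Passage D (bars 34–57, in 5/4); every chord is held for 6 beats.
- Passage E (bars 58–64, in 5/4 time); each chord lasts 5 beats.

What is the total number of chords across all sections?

A: 12 bars × 5 beats = 60 beats; 3 beats/chord → 20 chords.
B: 9 bars × 5 beats = 45 beats; 3 beats/chord → 15 chords.
C: 12 bars × 5 beats = 60 beats; 3 beats/chord → 20 chords.
D: 24 bars × 5 beats = 120 beats; 6 beats/chord → 20 chords.
E: 7 bars × 5 beats = 35 beats; 5 beats/chord → 7 chords.
Total: 20 + 15 + 20 + 20 + 7 = 82.

82 chords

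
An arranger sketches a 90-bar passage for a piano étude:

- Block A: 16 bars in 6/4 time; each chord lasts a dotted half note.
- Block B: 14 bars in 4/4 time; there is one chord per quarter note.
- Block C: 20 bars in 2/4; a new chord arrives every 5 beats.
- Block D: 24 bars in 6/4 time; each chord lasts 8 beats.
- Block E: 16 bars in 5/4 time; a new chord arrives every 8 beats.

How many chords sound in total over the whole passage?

A: 16 bars × 6 beats = 96 beats; 3 beats/chord → 32 chords.
B: 14 bars × 4 beats = 56 beats; 1 beat/chord → 56 chords.
C: 20 bars × 2 beats = 40 beats; 5 beats/chord → 8 chords.
D: 24 bars × 6 beats = 144 beats; 8 beats/chord → 18 chords.
E: 16 bars × 5 beats = 80 beats; 8 beats/chord → 10 chords.
Total: 32 + 56 + 8 + 18 + 10 = 124.

124 chords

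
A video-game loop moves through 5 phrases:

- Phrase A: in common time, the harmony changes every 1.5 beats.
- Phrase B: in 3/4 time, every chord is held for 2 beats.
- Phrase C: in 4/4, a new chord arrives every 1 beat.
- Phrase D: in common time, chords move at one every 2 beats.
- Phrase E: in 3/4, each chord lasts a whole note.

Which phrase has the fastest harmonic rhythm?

Phrase C

A: 4/1.5 = 8/3 chords/bar.
B: 3/2 = 1.5 chords/bar.
C: 4/1 = 4 chords/bar.
D: 4/2 = 2 chords/bar.
E: 3/4 = 0.75 chords/bar.
Fastest is C at 4 chords/bar.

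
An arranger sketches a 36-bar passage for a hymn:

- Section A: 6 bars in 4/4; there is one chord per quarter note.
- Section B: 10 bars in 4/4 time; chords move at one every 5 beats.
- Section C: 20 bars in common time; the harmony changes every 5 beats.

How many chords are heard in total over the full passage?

A: 6 bars × 4 beats = 24 beats; 1 beat/chord → 24 chords.
B: 10 bars × 4 beats = 40 beats; 5 beats/chord → 8 chords.
C: 20 bars × 4 beats = 80 beats; 5 beats/chord → 16 chords.
Total: 24 + 8 + 16 = 48.

48 chords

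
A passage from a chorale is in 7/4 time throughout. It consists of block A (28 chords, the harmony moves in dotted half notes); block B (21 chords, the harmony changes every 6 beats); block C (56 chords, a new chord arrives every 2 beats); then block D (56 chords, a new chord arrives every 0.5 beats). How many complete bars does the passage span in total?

50 bars

A: 28 × 3 = 84 beats = 12 bars.
B: 21 × 6 = 126 beats = 18 bars.
C: 56 × 2 = 112 beats = 16 bars.
D: 56 × 0.5 = 28 beats = 4 bars.
Total: 12 + 18 + 16 + 4 = 50 bars.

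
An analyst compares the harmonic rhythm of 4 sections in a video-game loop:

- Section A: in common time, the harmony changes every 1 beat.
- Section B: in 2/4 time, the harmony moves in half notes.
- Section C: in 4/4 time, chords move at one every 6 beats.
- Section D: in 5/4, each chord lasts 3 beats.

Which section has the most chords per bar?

Section A

A: 4/1 = 4 chords/bar.
B: 2/2 = 1 chord/bar.
C: 4/6 = 2/3 chords/bar.
D: 5/3 = 5/3 chords/bar.
Fastest is A at 4 chords/bar.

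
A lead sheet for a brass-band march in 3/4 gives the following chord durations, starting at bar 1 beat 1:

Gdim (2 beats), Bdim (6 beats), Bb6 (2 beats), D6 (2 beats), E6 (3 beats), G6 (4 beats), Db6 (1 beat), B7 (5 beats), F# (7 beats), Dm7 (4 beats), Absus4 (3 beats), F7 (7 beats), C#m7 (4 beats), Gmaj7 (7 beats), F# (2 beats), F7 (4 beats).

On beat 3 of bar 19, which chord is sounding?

Beat 3 of bar 19 is beat (19−1)×3 + 3 = 57 overall.
Running totals: Gdim ends at 2, Bdim ends at 8, Bb6 ends at 10, D6 ends at 12, E6 ends at 15, G6 ends at 19, Db6 ends at 20, B7 ends at 25, F# ends at 32, Dm7 ends at 36, Absus4 ends at 39, F7 ends at 46, C#m7 ends at 50, Gmaj7 ends at 57.
Beat 57 falls within Gmaj7.

Gmaj7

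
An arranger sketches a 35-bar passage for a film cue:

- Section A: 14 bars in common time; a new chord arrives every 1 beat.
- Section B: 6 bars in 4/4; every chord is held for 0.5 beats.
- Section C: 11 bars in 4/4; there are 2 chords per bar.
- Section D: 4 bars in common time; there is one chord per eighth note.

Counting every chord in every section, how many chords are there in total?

158 chords

A has 56 beats and chords last 1 each, so 56 chords.
B has 24 beats and chords last 0.5 each, so 48 chords.
C has 44 beats and chords last 2 each, so 22 chords.
D has 16 beats and chords last 0.5 each, so 32 chords.
Total: 56 + 48 + 22 + 32 = 158.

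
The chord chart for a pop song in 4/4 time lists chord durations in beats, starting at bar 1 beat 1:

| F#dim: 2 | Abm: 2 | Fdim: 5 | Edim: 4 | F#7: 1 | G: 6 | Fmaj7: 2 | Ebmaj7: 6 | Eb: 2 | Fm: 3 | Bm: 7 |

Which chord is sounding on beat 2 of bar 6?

Fmaj7

Beat 2 of bar 6 is beat (6−1)×4 + 2 = 22 overall.
Running totals: F#dim ends at 2, Abm ends at 4, Fdim ends at 9, Edim ends at 13, F#7 ends at 14, G ends at 20, Fmaj7 ends at 22.
Beat 22 falls within Fmaj7.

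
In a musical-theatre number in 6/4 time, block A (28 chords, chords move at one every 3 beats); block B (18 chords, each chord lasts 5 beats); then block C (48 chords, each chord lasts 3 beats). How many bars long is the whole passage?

53 bars

A: 28 × 3 = 84 beats = 14 bars.
B: 18 × 5 = 90 beats = 15 bars.
C: 48 × 3 = 144 beats = 24 bars.
Total: 14 + 15 + 24 = 53 bars.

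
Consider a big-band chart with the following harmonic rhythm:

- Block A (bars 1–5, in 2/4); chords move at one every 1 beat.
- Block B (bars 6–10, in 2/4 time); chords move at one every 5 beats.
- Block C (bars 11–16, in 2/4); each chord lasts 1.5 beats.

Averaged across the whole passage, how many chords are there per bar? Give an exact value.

1.25 chords per bar

A: 5 bars of 2 beats is 10 beats; at 1 beat each that's 10 chords.
B: 5 bars of 2 beats is 10 beats; at 5 beats each that's 2 chords.
C: 6 bars of 2 beats is 12 beats; at 1.5 beats each that's 8 chords.
Overall: 20 chords over 16 bars → 20/16 = 1.25 chords per bar.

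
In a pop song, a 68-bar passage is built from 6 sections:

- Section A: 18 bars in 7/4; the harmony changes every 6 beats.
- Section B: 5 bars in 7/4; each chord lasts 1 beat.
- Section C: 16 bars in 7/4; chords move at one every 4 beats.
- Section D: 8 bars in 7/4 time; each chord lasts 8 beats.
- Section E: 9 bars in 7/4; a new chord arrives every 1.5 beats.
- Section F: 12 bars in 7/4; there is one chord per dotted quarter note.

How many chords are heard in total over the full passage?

189 chords

A has 126 beats and chords last 6 each, so 21 chords.
B has 35 beats and chords last 1 each, so 35 chords.
C has 112 beats and chords last 4 each, so 28 chords.
D has 56 beats and chords last 8 each, so 7 chords.
E has 63 beats and chords last 1.5 each, so 42 chords.
F has 84 beats and chords last 1.5 each, so 56 chords.
Total: 21 + 35 + 28 + 7 + 42 + 56 = 189.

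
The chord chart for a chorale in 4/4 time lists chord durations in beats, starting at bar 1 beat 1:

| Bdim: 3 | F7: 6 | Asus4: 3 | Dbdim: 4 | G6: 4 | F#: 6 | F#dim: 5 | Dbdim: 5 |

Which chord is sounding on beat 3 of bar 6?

Beat 3 of bar 6 is beat (6−1)×4 + 3 = 23 overall.
Running totals: Bdim ends at 3, F7 ends at 9, Asus4 ends at 12, Dbdim ends at 16, G6 ends at 20, F# ends at 26.
Beat 23 falls within F#.

F#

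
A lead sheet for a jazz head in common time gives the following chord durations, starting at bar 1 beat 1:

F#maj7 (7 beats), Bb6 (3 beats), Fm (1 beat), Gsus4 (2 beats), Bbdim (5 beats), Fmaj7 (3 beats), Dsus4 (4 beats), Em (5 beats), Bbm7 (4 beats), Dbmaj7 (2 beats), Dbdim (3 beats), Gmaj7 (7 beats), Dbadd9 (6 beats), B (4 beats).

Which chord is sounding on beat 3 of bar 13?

Dbadd9

Beat 3 of bar 13 is beat (13−1)×4 + 3 = 51 overall.
Running totals: F#maj7 ends at 7, Bb6 ends at 10, Fm ends at 11, Gsus4 ends at 13, Bbdim ends at 18, Fmaj7 ends at 21, Dsus4 ends at 25, Em ends at 30, Bbm7 ends at 34, Dbmaj7 ends at 36, Dbdim ends at 39, Gmaj7 ends at 46, Dbadd9 ends at 52.
Beat 51 falls within Dbadd9.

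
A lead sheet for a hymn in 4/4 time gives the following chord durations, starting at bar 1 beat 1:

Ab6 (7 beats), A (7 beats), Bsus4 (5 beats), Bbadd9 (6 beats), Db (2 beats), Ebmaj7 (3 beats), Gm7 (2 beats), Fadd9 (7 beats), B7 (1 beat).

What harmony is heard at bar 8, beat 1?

Beat 1 of bar 8 is beat (8−1)×4 + 1 = 29 overall.
Running totals: Ab6 ends at 7, A ends at 14, Bsus4 ends at 19, Bbadd9 ends at 25, Db ends at 27, Ebmaj7 ends at 30.
Beat 29 falls within Ebmaj7.

Ebmaj7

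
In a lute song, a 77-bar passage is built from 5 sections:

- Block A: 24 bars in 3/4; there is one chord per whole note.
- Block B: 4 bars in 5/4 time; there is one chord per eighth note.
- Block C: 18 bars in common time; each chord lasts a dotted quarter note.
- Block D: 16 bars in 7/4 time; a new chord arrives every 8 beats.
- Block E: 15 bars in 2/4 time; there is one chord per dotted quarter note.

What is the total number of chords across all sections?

140 chords

A: 24·3 = 72 beats, 72/4 = 18 chords.
B: 4·5 = 20 beats, 20/0.5 = 40 chords.
C: 18·4 = 72 beats, 72/1.5 = 48 chords.
D: 16·7 = 112 beats, 112/8 = 14 chords.
E: 15·2 = 30 beats, 30/1.5 = 20 chords.
Total: 18 + 40 + 48 + 14 + 20 = 140.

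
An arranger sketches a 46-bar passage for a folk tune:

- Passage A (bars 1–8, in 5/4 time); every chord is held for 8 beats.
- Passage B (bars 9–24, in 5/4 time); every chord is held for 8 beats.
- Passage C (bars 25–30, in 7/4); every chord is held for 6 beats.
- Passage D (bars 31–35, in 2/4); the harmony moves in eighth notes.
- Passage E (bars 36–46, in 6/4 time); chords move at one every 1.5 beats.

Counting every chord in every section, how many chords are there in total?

A has 40 beats and chords last 8 each, so 5 chords.
B has 80 beats and chords last 8 each, so 10 chords.
C has 42 beats and chords last 6 each, so 7 chords.
D has 10 beats and chords last 0.5 each, so 20 chords.
E has 66 beats and chords last 1.5 each, so 44 chords.
Total: 5 + 10 + 7 + 20 + 44 = 86.

86 chords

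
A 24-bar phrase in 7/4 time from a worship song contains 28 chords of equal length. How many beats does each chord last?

24 bars × 7 beats/bar = 168 beats total.
168 beats ÷ 28 chords = 6 beats per chord.

6 beats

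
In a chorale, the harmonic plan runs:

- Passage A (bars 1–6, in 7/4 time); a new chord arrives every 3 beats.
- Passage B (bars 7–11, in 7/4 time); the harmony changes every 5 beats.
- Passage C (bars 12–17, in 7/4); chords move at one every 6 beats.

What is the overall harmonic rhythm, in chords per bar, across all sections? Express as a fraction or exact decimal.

28/17 chords per bar

A: 6 × 7 = 42 beats ÷ 3 = 14 chords.
B: 5 × 7 = 35 beats ÷ 5 = 7 chords.
C: 6 × 7 = 42 beats ÷ 6 = 7 chords.
Overall: 28 chords over 17 bars → 28/17 = 28/17 chords per bar.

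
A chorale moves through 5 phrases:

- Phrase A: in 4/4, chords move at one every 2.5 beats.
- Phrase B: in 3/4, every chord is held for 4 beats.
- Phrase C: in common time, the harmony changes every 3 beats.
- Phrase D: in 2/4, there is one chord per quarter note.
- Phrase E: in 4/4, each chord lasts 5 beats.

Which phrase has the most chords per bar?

A: 4/2.5 = 1.6 chords/bar.
B: 3/4 = 0.75 chords/bar.
C: 4/3 = 4/3 chords/bar.
D: 2/1 = 2 chords/bar.
E: 4/5 = 0.8 chords/bar.
Fastest is D at 2 chords/bar.

Phrase D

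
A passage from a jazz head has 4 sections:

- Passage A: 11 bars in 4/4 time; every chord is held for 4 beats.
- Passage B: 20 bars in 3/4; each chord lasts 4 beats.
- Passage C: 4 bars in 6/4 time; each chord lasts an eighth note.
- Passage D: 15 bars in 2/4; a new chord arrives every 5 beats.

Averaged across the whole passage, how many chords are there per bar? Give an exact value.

A: 11 bars of 4 beats is 44 beats; at 4 beats each that's 11 chords.
B: 20 bars of 3 beats is 60 beats; at 4 beats each that's 15 chords.
C: 4 bars of 6 beats is 24 beats; at 0.5 beats each that's 48 chords.
D: 15 bars of 2 beats is 30 beats; at 5 beats each that's 6 chords.
Overall: 80 chords over 50 bars → 80/50 = 1.6 chords per bar.

1.6 chords per bar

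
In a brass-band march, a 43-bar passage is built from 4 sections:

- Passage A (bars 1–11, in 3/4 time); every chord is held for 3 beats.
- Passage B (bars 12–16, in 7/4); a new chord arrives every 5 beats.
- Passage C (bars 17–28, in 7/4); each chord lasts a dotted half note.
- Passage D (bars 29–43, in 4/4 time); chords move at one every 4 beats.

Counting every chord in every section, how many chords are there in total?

A: 11·3 = 33 beats, 33/3 = 11 chords.
B: 5·7 = 35 beats, 35/5 = 7 chords.
C: 12·7 = 84 beats, 84/3 = 28 chords.
D: 15·4 = 60 beats, 60/4 = 15 chords.
Total: 11 + 7 + 28 + 15 = 61.

61 chords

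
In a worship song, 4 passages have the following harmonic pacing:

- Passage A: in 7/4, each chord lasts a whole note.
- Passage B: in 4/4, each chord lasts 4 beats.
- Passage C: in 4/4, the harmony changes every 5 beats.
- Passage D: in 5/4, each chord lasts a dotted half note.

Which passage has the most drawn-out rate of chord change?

A: each chord is 4 beats in 7/4, so 1.75 per bar.
B: each chord is 4 beats in 4/4, so 1 per bar.
C: each chord is 5 beats in 4/4, so 0.8 per bar.
D: each chord is 3 beats in 5/4, so 5/3 per bar.
Slowest is C at 0.8 chords/bar.

Passage C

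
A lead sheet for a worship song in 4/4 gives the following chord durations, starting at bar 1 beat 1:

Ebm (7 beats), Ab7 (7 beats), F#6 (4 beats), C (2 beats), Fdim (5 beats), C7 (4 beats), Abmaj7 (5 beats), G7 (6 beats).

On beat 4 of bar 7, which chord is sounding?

C7

Beat 4 of bar 7 is beat (7−1)×4 + 4 = 28 overall.
Running totals: Ebm ends at 7, Ab7 ends at 14, F#6 ends at 18, C ends at 20, Fdim ends at 25, C7 ends at 29.
Beat 28 falls within C7.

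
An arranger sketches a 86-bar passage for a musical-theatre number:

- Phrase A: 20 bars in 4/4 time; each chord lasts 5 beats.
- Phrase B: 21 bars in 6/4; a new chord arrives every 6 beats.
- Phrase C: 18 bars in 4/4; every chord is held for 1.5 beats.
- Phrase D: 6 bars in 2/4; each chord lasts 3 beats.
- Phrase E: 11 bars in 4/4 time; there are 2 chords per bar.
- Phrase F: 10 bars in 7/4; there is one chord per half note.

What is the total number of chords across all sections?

146 chords

A: 20·4 = 80 beats, 80/5 = 16 chords.
B: 21·6 = 126 beats, 126/6 = 21 chords.
C: 18·4 = 72 beats, 72/1.5 = 48 chords.
D: 6·2 = 12 beats, 12/3 = 4 chords.
E: 11·4 = 44 beats, 44/2 = 22 chords.
F: 10·7 = 70 beats, 70/2 = 35 chords.
Total: 16 + 21 + 48 + 4 + 22 + 35 = 146.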